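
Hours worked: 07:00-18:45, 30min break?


11h 15m (675 minutes)

Total time = (18×60+45) - (7×60+0)
= 1125 - 420 = 705 min
Minus break: 705 - 30 = 675 min
= 11h 15m


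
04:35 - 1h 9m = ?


Start: 275 minutes from midnight
Subtract: 69 minutes
Remaining: 275 - 69 = 206
Hours: 3, Minutes: 26

03:26


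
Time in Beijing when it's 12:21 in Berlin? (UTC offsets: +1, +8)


19:21

Time difference = UTC+8 - UTC+1 = +7 hours
New hour = (12 + 7) mod 24
= 19 mod 24 = 19
Minutes unchanged → 19:21


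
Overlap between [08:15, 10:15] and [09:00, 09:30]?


Meeting A: 495-615 (in minutes from midnight)
Meeting B: 540-570
Overlap start = max(495, 540) = 540
Overlap end = min(615, 570) = 570
Overlap = max(0, 570 - 540) = 30 min

30 minutes


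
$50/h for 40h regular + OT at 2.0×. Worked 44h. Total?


$2400.00

Regular: 40h × $50 = $2000.00
Overtime: 44 - 40 = 4h
OT pay: 4h × $50 × 2.0 = $400.00
Total = $2000.00 + $400.00 = $2400.00


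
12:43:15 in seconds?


45795 seconds

Hours: 12 × 3600 = 43200
Minutes: 43 × 60 = 2580
Seconds: 15
Total = 43200 + 2580 + 15 = 45795


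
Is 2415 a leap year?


No

Rules: divisible by 4 AND (not by 100 OR by 400)
2415 ÷ 4 = 603 remainder 3 → not divisible by 4
Not divisible by 4 → not a leap year


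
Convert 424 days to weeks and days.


Weeks: 424 ÷ 7 = 60 remainder 4

60 weeks 4 days


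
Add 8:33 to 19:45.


04:18 (next day)

Start: 1185 minutes from midnight
Add: 513 minutes
Total: 1698 minutes
Hours: 1698 ÷ 60 = 28 remainder 18
28 ≥ 24 → 28 - 24 = 4 (next day)


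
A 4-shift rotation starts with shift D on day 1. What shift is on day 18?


Shifts: A, B, C, D
Start: D (index 3)
Day 18: (3 + 18 - 1) mod 4
= 20 mod 4
= 0
Index 0 → shift A

Shift A


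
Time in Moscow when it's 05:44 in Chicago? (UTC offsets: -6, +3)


Time difference = UTC+3 - UTC-6 = +9 hours
New hour = (5 + 9) mod 24
= 14 mod 24 = 14
Minutes unchanged → 14:44

14:44


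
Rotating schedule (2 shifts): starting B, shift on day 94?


Shift A

Shifts: A, B
Start: B (index 1)
Day 94: (1 + 94 - 1) mod 2
= 94 mod 2
= 0
Index 0 → shift A


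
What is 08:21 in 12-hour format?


Hour: 8
8 < 12 → AM

8:21 AM


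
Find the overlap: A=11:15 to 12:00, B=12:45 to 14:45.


Meeting A: 675-720 (in minutes from midnight)
Meeting B: 765-885
Overlap start = max(675, 765) = 765
Overlap end = min(720, 885) = 720
Overlap = max(0, 720 - 765) = 0 min

0 minutes


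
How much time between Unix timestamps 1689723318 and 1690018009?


294691 seconds (81.9 hours / 3.41 days)

Difference = 1690018009 - 1689723318 = 294691 seconds
In hours: 294691 / 3600 ≈ 81.9
In days: 294691 / 86400 ≈ 3.41


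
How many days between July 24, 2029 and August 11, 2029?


18 days

From July 24, 2029 to August 11, 2029
Rest of July 2029: 31 - 24 = 7
Days into August 2029: 11
Total = 7 + 11 = 18 days


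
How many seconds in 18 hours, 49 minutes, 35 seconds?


Hours: 18 × 3600 = 64800
Minutes: 49 × 60 = 2940
Seconds: 35
Total = 64800 + 2940 + 35 = 67775

67775 seconds


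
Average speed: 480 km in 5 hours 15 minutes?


91.4 km/h

Distance: 480 km
Time: 5h 15m = 315 min = 315/60 = 21/4 hours
Speed = 480 ÷ (21/4) = 480 × 4 / 21 = 1920/21 ≈ 91.4 km/h


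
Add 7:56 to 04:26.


Start: 266 minutes from midnight
Add: 476 minutes
Total: 742 minutes
Hours: 742 ÷ 60 = 12 remainder 22

12:22


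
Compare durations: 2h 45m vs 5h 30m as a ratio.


Duration 1: 165 minutes
Duration 2: 330 minutes
Ratio = 165:330
GCD = 165
Simplified = 1:2
As a decimal: 1/2 = 0.50

1:2 (0.50)


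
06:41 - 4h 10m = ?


02:31

Start: 401 minutes from midnight
Subtract: 250 minutes
Remaining: 401 - 250 = 151
Hours: 2, Minutes: 31


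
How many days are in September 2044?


30 days

Month: September (month 9)
September has 30 days


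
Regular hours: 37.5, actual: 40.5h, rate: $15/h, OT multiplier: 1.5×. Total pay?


Regular: 37.5h × $15 = $562.50
Overtime: 40.5 - 37.5 = 3.0h
OT pay: 3.0h × $15 × 1.5 = $67.50
Total = $562.50 + $67.50 = $630.00

$630.00


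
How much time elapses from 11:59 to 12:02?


0h 3m

End time in minutes: 12×60 + 2 = 722
Start time in minutes: 11×60 + 59 = 719
Difference = 722 - 719 = 3 minutes
= 0 hours 3 minutes


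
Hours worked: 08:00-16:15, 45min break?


Total time = (16×60+15) - (8×60+0)
= 975 - 480 = 495 min
Minus break: 495 - 45 = 450 min
= 7h 30m

7h 30m (450 minutes)


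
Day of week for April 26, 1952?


Zeller's congruence:
q=26, m=4, k=52, j=19
h = (26 + ⌊13×5/5⌋ + 52 + ⌊52/4⌋ + ⌊19/4⌋ - 2×19) mod 7
= (26 + 13 + 52 + 13 + 4 - 38) mod 7
= 70 mod 7 = 0
h=0 → Saturday

Saturday


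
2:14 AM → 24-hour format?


02:14

Input: 2:14 AM
AM hour stays: 2


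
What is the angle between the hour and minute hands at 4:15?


37.5°

Hour hand = 4×30 + 15×0.5 = 127.5°
Minute hand = 15×6 = 90°
Difference = |127.5 - 90| = 37.5°


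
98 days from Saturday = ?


Saturday

Start: Saturday (index 5)
(5 + 98) mod 7
= 103 mod 7
= 5
Index 5 → Saturday


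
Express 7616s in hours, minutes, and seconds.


Hours: 7616 ÷ 3600 = 2 remainder 416
Minutes: 416 ÷ 60 = 6 remainder 56
Seconds: 56

2h 6m 56s


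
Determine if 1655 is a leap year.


No

Rules: divisible by 4 AND (not by 100 OR by 400)
1655 ÷ 4 = 413 remainder 3 → not divisible by 4
Not divisible by 4 → not a leap year


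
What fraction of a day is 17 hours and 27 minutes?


Total minutes: 17×60 + 27 = 1047
Day = 24×60 = 1440 minutes
Fraction = 1047/1440 ≈ 0.7271
As a percentage: 1047/1440 × 100 ≈ 72.71%

0.7271 (72.71%)


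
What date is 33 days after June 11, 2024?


July 14, 2024

Start: June 11, 2024
Add 33 days
June 11 → July 1: 30 - 11 + 1 = 20 days (33 - 20 = 13 left)
July 1 + 13 = July 14, 2024


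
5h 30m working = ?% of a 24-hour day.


22.9%

Time: 330 minutes
Day: 1440 minutes
Percentage = (330/1440) × 100 ≈ 22.9%


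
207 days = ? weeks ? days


Weeks: 207 ÷ 7 = 29 remainder 4

29 weeks 4 days


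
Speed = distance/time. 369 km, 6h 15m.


Distance: 369 km
Time: 6h 15m = 375 min = 375/60 = 25/4 hours
Speed = 369 ÷ (25/4) = 369 × 4 / 25 = 1476/25 ≈ 59.0 km/h

59.0 km/h


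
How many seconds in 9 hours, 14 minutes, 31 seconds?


Hours: 9 × 3600 = 32400
Minutes: 14 × 60 = 840
Seconds: 31
Total = 32400 + 840 + 31 = 33271

33271 seconds


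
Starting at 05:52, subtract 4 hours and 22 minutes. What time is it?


01:30

Start: 352 minutes from midnight
Subtract: 262 minutes
Remaining: 352 - 262 = 90
Hours: 1, Minutes: 30


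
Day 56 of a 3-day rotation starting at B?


Shifts: A, B, C
Start: B (index 1)
Day 56: (1 + 56 - 1) mod 3
= 56 mod 3
= 2
Index 2 → shift C

Shift C


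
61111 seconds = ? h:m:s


Hours: 61111 ÷ 3600 = 16 remainder 3511
Minutes: 3511 ÷ 60 = 58 remainder 31
Seconds: 31

16h 58m 31s


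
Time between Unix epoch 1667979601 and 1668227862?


Difference = 1668227862 - 1667979601 = 248261 seconds
In hours: 248261 / 3600 ≈ 69.0
In days: 248261 / 86400 ≈ 2.87

248261 seconds (69.0 hours / 2.87 days)


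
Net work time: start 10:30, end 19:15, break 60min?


7h 45m (465 minutes)

Total time = (19×60+15) - (10×60+30)
= 1155 - 630 = 525 min
Minus break: 525 - 60 = 465 min
= 7h 45m


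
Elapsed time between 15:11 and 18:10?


2h 59m

End time in minutes: 18×60 + 10 = 1090
Start time in minutes: 15×60 + 11 = 911
Difference = 1090 - 911 = 179 minutes
= 2 hours 59 minutes


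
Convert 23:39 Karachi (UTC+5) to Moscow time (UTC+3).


21:39

Time difference = UTC+3 - UTC+5 = -2 hours
New hour = (23 -2) mod 24
= 21 mod 24 = 21
Minutes unchanged → 21:39


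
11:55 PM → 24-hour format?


23:55

Input: 11:55 PM
PM: 11 + 12 = 23


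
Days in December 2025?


31 days

Month: December (month 12)
December has 31 days


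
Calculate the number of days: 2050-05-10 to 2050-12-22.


226 days

From May 10, 2050 to December 22, 2050
Rest of May 2050: 31 - 10 = 21
Full months: June 30, July 31, August 31, September 30, October 31, November 30
Days into December 2050: 22
Total = 21 + 30 + 31 + 31 + 30 + 31 + 30 + 22 = 226 days


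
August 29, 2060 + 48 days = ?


October 16, 2060

Start: August 29, 2060
Add 48 days
August 29 → September 1: 31 - 29 + 1 = 3 days (48 - 3 = 45 left)
September 1 → October 1: 30 - 1 + 1 = 30 days (45 - 30 = 15 left)
October 1 + 15 = October 16, 2060


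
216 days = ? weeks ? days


30 weeks 6 days

Weeks: 216 ÷ 7 = 30 remainder 6


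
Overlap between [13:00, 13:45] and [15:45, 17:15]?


0 minutes

Meeting A: 780-825 (in minutes from midnight)
Meeting B: 945-1035
Overlap start = max(780, 945) = 945
Overlap end = min(825, 1035) = 825
Overlap = max(0, 825 - 945) = 0 min


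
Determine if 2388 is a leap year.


Rules: divisible by 4 AND (not by 100 OR by 400)
2388 ÷ 4 = 597 exactly → divisible by 4
2388 ÷ 100 = 23 remainder 88 → not divisible by 100
Divisible by 4 but not by 100 → leap year

Yes


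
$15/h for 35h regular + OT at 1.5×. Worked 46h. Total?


$772.50

Regular: 35h × $15 = $525.00
Overtime: 46 - 35 = 11h
OT pay: 11h × $15 × 1.5 = $247.50
Total = $525.00 + $247.50 = $772.50


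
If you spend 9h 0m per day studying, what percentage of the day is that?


Time: 540 minutes
Day: 1440 minutes
Percentage = (540/1440) × 100 = 37.5%

37.5%


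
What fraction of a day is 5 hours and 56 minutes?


Total minutes: 5×60 + 56 = 356
Day = 24×60 = 1440 minutes
Fraction = 356/1440 ≈ 0.2472
As a percentage: 356/1440 × 100 ≈ 24.72%

0.2472 (24.72%)


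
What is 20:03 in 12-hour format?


8:03 PM

Hour: 20
20 - 12 = 8 → PM


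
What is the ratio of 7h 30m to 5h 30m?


15:11 (1.36)

Duration 1: 450 minutes
Duration 2: 330 minutes
Ratio = 450:330
GCD = 30
Simplified = 15:11
As a decimal: 15/11 ≈ 1.36


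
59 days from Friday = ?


Monday

Start: Friday (index 4)
(4 + 59) mod 7
= 63 mod 7
= 0
Index 0 → Monday


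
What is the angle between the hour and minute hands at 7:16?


122.0°

Hour hand = 7×30 + 16×0.5 = 218.0°
Minute hand = 16×6 = 96°
Difference = |218.0 - 96| = 122.0°


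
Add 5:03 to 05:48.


Start: 348 minutes from midnight
Add: 303 minutes
Total: 651 minutes
Hours: 651 ÷ 60 = 10 remainder 51

10:51


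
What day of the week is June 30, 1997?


Monday

Zeller's congruence:
q=30, m=6, k=97, j=19
h = (30 + ⌊13×7/5⌋ + 97 + ⌊97/4⌋ + ⌊19/4⌋ - 2×19) mod 7
= (30 + 18 + 97 + 24 + 4 - 38) mod 7
= 135 mod 7 = 2
h=2 → Monday


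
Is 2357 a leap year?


Rules: divisible by 4 AND (not by 100 OR by 400)
2357 ÷ 4 = 589 remainder 1 → not divisible by 4
Not divisible by 4 → not a leap year

No


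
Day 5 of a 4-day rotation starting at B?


Shifts: A, B, C, D
Start: B (index 1)
Day 5: (1 + 5 - 1) mod 4
= 5 mod 4
= 1
Index 1 → shift B

Shift B


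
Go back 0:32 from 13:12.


12:40

Start: 792 minutes from midnight
Subtract: 32 minutes
Remaining: 792 - 32 = 760
Hours: 12, Minutes: 40


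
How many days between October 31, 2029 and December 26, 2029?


56 days

From October 31, 2029 to December 26, 2029
Rest of October 2029: 31 - 31 = 0
Full months: November 30
Days into December 2029: 26
Total = 0 + 30 + 26 = 56 days


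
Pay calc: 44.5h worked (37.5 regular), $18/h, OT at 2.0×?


Regular: 37.5h × $18 = $675.00
Overtime: 44.5 - 37.5 = 7.0h
OT pay: 7.0h × $18 × 2.0 = $252.00
Total = $675.00 + $252.00 = $927.00

$927.00


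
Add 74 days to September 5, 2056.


November 18, 2056

Start: September 5, 2056
Add 74 days
September 5 → October 1: 30 - 5 + 1 = 26 days (74 - 26 = 48 left)
October 1 → November 1: 31 - 1 + 1 = 31 days (48 - 31 = 17 left)
November 1 + 17 = November 18, 2056


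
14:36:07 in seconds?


52567 seconds

Hours: 14 × 3600 = 50400
Minutes: 36 × 60 = 2160
Seconds: 7
Total = 50400 + 2160 + 7 = 52567


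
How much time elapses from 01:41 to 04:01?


End time in minutes: 4×60 + 1 = 241
Start time in minutes: 1×60 + 41 = 101
Difference = 241 - 101 = 140 minutes
= 2 hours 20 minutes

2h 20m


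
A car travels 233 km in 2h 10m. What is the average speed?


107.5 km/h

Distance: 233 km
Time: 2h 10m = 130 min = 130/60 = 13/6 hours
Speed = 233 ÷ (13/6) = 233 × 6 / 13 = 1398/13 ≈ 107.5 km/h


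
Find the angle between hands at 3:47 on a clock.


168.5°

Hour hand = 3×30 + 47×0.5 = 113.5°
Minute hand = 47×6 = 282°
Difference = |113.5 - 282| = 168.5°


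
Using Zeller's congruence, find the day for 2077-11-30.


Zeller's congruence:
q=30, m=11, k=77, j=20
h = (30 + ⌊13×12/5⌋ + 77 + ⌊77/4⌋ + ⌊20/4⌋ - 2×20) mod 7
= (30 + 31 + 77 + 19 + 5 - 40) mod 7
= 122 mod 7 = 3
h=3 → Tuesday

Tuesday


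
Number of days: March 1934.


31 days

Month: March (month 3)
March has 31 days


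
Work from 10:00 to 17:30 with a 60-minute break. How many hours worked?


Total time = (17×60+30) - (10×60+0)
= 1050 - 600 = 450 min
Minus break: 450 - 60 = 390 min
= 6h 30m

6h 30m (390 minutes)


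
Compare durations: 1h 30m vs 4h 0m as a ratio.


3:8 (0.38)

Duration 1: 90 minutes
Duration 2: 240 minutes
Ratio = 90:240
GCD = 30
Simplified = 3:8
As a decimal: 3/8 ≈ 0.38


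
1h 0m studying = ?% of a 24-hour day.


Time: 60 minutes
Day: 1440 minutes
Percentage = (60/1440) × 100 ≈ 4.2%

4.2%


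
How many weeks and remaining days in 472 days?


67 weeks 3 days

Weeks: 472 ÷ 7 = 67 remainder 3


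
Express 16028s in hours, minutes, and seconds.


Hours: 16028 ÷ 3600 = 4 remainder 1628
Minutes: 1628 ÷ 60 = 27 remainder 8
Seconds: 8

4h 27m 8s


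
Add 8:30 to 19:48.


Start: 1188 minutes from midnight
Add: 510 minutes
Total: 1698 minutes
Hours: 1698 ÷ 60 = 28 remainder 18
28 ≥ 24 → 28 - 24 = 4 (next day)

04:18 (next day)


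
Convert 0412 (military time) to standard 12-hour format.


4:12 AM

Hour: 4
4 < 12 → AM


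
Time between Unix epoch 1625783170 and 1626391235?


Difference = 1626391235 - 1625783170 = 608065 seconds
In hours: 608065 / 3600 ≈ 168.9
In days: 608065 / 86400 ≈ 7.04

608065 seconds (168.9 hours / 7.04 days)


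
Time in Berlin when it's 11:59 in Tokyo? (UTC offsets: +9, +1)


Time difference = UTC+1 - UTC+9 = -8 hours
New hour = (11 -8) mod 24
= 3 mod 24 = 3
Minutes unchanged → 03:59

03:59


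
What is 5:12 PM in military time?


17:12

Input: 5:12 PM
PM: 5 + 12 = 17


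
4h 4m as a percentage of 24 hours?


Total minutes: 4×60 + 4 = 244
Day = 24×60 = 1440 minutes
Fraction = 244/1440 ≈ 0.1694
As a percentage: 244/1440 × 100 ≈ 16.94%

0.1694 (16.94%)


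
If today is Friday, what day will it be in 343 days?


Friday

Start: Friday (index 4)
(4 + 343) mod 7
= 347 mod 7
= 4
Index 4 → Friday


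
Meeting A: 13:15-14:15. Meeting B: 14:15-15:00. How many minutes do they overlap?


0 minutes

Meeting A: 795-855 (in minutes from midnight)
Meeting B: 855-900
Overlap start = max(795, 855) = 855
Overlap end = min(855, 900) = 855
Overlap = max(0, 855 - 855) = 0 min


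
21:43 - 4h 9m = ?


Start: 1303 minutes from midnight
Subtract: 249 minutes
Remaining: 1303 - 249 = 1054
Hours: 17, Minutes: 34

17:34


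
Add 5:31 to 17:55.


Start: 1075 minutes from midnight
Add: 331 minutes
Total: 1406 minutes
Hours: 1406 ÷ 60 = 23 remainder 26

23:26


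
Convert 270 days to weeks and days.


Weeks: 270 ÷ 7 = 38 remainder 4

38 weeks 4 days


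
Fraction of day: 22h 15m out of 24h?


0.9271 (92.71%)

Total minutes: 22×60 + 15 = 1335
Day = 24×60 = 1440 minutes
Fraction = 1335/1440 ≈ 0.9271
As a percentage: 1335/1440 × 100 ≈ 92.71%


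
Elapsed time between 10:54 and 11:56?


End time in minutes: 11×60 + 56 = 716
Start time in minutes: 10×60 + 54 = 654
Difference = 716 - 654 = 62 minutes
= 1 hours 2 minutes

1h 2m


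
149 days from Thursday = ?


Start: Thursday (index 3)
(3 + 149) mod 7
= 152 mod 7
= 5
Index 5 → Saturday

Saturday


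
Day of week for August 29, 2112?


Monday

Zeller's congruence:
q=29, m=8, k=12, j=21
h = (29 + ⌊13×9/5⌋ + 12 + ⌊12/4⌋ + ⌊21/4⌋ - 2×21) mod 7
= (29 + 23 + 12 + 3 + 5 - 42) mod 7
= 30 mod 7 = 2
h=2 → Monday


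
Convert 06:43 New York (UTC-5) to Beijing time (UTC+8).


19:43

Time difference = UTC+8 - UTC-5 = +13 hours
New hour = (6 + 13) mod 24
= 19 mod 24 = 19
Minutes unchanged → 19:43


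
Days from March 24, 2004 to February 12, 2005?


From March 24, 2004 to February 12, 2005
Rest of March 2004: 31 - 24 = 7
Full months: April 30, May 31, June 30, July 31, August 31, September 30, October 31, November 30, December 31, January 31
Days into February 2005: 12
Total = 7 + 30 + 31 + 30 + 31 + 31 + 30 + 31 + 30 + 31 + 31 + 12 = 325 days

325 days


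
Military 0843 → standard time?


Hour: 8
8 < 12 → AM

8:43 AM


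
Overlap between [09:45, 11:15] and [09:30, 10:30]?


Meeting A: 585-675 (in minutes from midnight)
Meeting B: 570-630
Overlap start = max(585, 570) = 585
Overlap end = min(675, 630) = 630
Overlap = max(0, 630 - 585) = 45 min

45 minutes


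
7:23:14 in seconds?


26594 seconds

Hours: 7 × 3600 = 25200
Minutes: 23 × 60 = 1380
Seconds: 14
Total = 25200 + 1380 + 14 = 26594


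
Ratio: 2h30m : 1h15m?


2:1 (2.00)

Duration 1: 150 minutes
Duration 2: 75 minutes
Ratio = 150:75
GCD = 75
Simplified = 2:1
As a decimal: 2/1 = 2.00


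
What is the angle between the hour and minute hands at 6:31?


9.5°

Hour hand = 6×30 + 31×0.5 = 195.5°
Minute hand = 31×6 = 186°
Difference = |195.5 - 186| = 9.5°


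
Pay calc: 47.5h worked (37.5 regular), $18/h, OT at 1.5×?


$945.00

Regular: 37.5h × $18 = $675.00
Overtime: 47.5 - 37.5 = 10.0h
OT pay: 10.0h × $18 × 1.5 = $270.00
Total = $675.00 + $270.00 = $945.00


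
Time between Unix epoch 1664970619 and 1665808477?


Difference = 1665808477 - 1664970619 = 837858 seconds
In hours: 837858 / 3600 ≈ 232.7
In days: 837858 / 86400 ≈ 9.70

837858 seconds (232.7 hours / 9.70 days)


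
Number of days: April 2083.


Month: April (month 4)
April has 30 days

30 days


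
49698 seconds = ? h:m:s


Hours: 49698 ÷ 3600 = 13 remainder 2898
Minutes: 2898 ÷ 60 = 48 remainder 18
Seconds: 18

13h 48m 18s


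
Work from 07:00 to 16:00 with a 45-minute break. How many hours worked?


8h 15m (495 minutes)

Total time = (16×60+0) - (7×60+0)
= 960 - 420 = 540 min
Minus break: 540 - 45 = 495 min
= 8h 15m


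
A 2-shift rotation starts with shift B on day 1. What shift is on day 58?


Shift A

Shifts: A, B
Start: B (index 1)
Day 58: (1 + 58 - 1) mod 2
= 58 mod 2
= 0
Index 0 → shift A


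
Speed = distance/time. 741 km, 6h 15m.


Distance: 741 km
Time: 6h 15m = 375 min = 375/60 = 25/4 hours
Speed = 741 ÷ (25/4) = 741 × 4 / 25 = 2964/25 ≈ 118.6 km/h

118.6 km/h


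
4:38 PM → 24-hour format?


16:38

Input: 4:38 PM
PM: 4 + 12 = 16


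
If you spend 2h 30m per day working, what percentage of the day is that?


Time: 150 minutes
Day: 1440 minutes
Percentage = (150/1440) × 100 ≈ 10.4%

10.4%


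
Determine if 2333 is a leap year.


No

Rules: divisible by 4 AND (not by 100 OR by 400)
2333 ÷ 4 = 583 remainder 1 → not divisible by 4
Not divisible by 4 → not a leap year


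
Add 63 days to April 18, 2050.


Start: April 18, 2050
Add 63 days
April 18 → May 1: 30 - 18 + 1 = 13 days (63 - 13 = 50 left)
May 1 → June 1: 31 - 1 + 1 = 31 days (50 - 31 = 19 left)
June 1 + 19 = June 20, 2050

June 20, 2050


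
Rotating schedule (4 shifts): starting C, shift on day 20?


Shifts: A, B, C, D
Start: C (index 2)
Day 20: (2 + 20 - 1) mod 4
= 21 mod 4
= 1
Index 1 → shift B

Shift B


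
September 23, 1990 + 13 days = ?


October 6, 1990

Start: September 23, 1990
Add 13 days
September 23 → October 1: 30 - 23 + 1 = 8 days (13 - 8 = 5 left)
October 1 + 5 = October 6, 1990


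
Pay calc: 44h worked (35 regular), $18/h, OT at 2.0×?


Regular: 35h × $18 = $630.00
Overtime: 44 - 35 = 9h
OT pay: 9h × $18 × 2.0 = $324.00
Total = $630.00 + $324.00 = $954.00

$954.00


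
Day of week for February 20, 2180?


Sunday

Zeller's congruence:
q=20, m=14, k=79, j=21
h = (20 + ⌊13×15/5⌋ + 79 + ⌊79/4⌋ + ⌊21/4⌋ - 2×21) mod 7
= (20 + 39 + 79 + 19 + 5 - 42) mod 7
= 120 mod 7 = 1
h=1 → Sunday


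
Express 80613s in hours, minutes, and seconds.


Hours: 80613 ÷ 3600 = 22 remainder 1413
Minutes: 1413 ÷ 60 = 23 remainder 33
Seconds: 33

22h 23m 33s


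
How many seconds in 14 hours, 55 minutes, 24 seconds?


53724 seconds

Hours: 14 × 3600 = 50400
Minutes: 55 × 60 = 3300
Seconds: 24
Total = 50400 + 3300 + 24 = 53724


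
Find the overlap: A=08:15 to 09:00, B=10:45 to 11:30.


Meeting A: 495-540 (in minutes from midnight)
Meeting B: 645-690
Overlap start = max(495, 645) = 645
Overlap end = min(540, 690) = 540
Overlap = max(0, 540 - 645) = 0 min

0 minutes


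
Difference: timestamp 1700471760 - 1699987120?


484640 seconds (134.6 hours / 5.61 days)

Difference = 1700471760 - 1699987120 = 484640 seconds
In hours: 484640 / 3600 ≈ 134.6
In days: 484640 / 86400 ≈ 5.61


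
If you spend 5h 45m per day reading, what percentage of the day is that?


Time: 345 minutes
Day: 1440 minutes
Percentage = (345/1440) × 100 ≈ 24.0%

24.0%


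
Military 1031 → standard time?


10:31 AM

Hour: 10
10 < 12 → AM


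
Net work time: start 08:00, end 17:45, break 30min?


9h 15m (555 minutes)

Total time = (17×60+45) - (8×60+0)
= 1065 - 480 = 585 min
Minus break: 585 - 30 = 555 min
= 9h 15m


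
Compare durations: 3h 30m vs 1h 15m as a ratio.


Duration 1: 210 minutes
Duration 2: 75 minutes
Ratio = 210:75
GCD = 15
Simplified = 14:5
As a decimal: 14/5 = 2.80

14:5 (2.80)


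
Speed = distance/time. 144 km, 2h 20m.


Distance: 144 km
Time: 2h 20m = 140 min = 140/60 = 7/3 hours
Speed = 144 ÷ (7/3) = 144 × 3 / 7 = 432/7 ≈ 61.7 km/h

61.7 km/h


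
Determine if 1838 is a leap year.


No

Rules: divisible by 4 AND (not by 100 OR by 400)
1838 ÷ 4 = 459 remainder 2 → not divisible by 4
Not divisible by 4 → not a leap year


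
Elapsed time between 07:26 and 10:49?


End time in minutes: 10×60 + 49 = 649
Start time in minutes: 7×60 + 26 = 446
Difference = 649 - 446 = 203 minutes
= 3 hours 23 minutes

3h 23m


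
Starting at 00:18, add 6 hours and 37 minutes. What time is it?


06:55

Start: 18 minutes from midnight
Add: 397 minutes
Total: 415 minutes
Hours: 415 ÷ 60 = 6 remainder 55


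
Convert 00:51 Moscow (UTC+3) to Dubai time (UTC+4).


01:51

Time difference = UTC+4 - UTC+3 = +1 hours
New hour = (0 + 1) mod 24
= 1 mod 24 = 1
Minutes unchanged → 01:51


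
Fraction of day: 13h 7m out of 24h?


Total minutes: 13×60 + 7 = 787
Day = 24×60 = 1440 minutes
Fraction = 787/1440 ≈ 0.5465
As a percentage: 787/1440 × 100 ≈ 54.65%

0.5465 (54.65%)


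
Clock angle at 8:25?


Hour hand = 8×30 + 25×0.5 = 252.5°
Minute hand = 25×6 = 150°
Difference = |252.5 - 150| = 102.5°

102.5°


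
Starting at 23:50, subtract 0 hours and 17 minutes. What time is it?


Start: 1430 minutes from midnight
Subtract: 17 minutes
Remaining: 1430 - 17 = 1413
Hours: 23, Minutes: 33

23:33


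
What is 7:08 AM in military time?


Input: 7:08 AM
AM hour stays: 7

07:08


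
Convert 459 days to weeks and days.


65 weeks 4 days

Weeks: 459 ÷ 7 = 65 remainder 4


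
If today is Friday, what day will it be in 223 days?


Start: Friday (index 4)
(4 + 223) mod 7
= 227 mod 7
= 3
Index 3 → Thursday

Thursday


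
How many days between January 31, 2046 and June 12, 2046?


132 days

From January 31, 2046 to June 12, 2046
Rest of January 2046: 31 - 31 = 0
Full months: February 2046 28, March 31, April 30, May 31
Days into June 2046: 12
Total = 0 + 28 + 31 + 30 + 31 + 12 = 132 days


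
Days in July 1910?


31 days

Month: July (month 7)
July has 31 days


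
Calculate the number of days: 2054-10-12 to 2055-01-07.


87 days

From October 12, 2054 to January 7, 2055
Rest of October 2054: 31 - 12 = 19
Full months: November 30, December 31
Days into January 2055: 7
Total = 19 + 30 + 31 + 7 = 87 days


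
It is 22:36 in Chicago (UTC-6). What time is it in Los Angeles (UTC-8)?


Time difference = UTC-8 - UTC-6 = -2 hours
New hour = (22 -2) mod 24
= 20 mod 24 = 20
Minutes unchanged → 20:36

20:36


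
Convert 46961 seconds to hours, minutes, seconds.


Hours: 46961 ÷ 3600 = 13 remainder 161
Minutes: 161 ÷ 60 = 2 remainder 41
Seconds: 41

13h 2m 41s


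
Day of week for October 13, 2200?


Zeller's congruence:
q=13, m=10, k=0, j=22
h = (13 + ⌊13×11/5⌋ + 0 + ⌊0/4⌋ + ⌊22/4⌋ - 2×22) mod 7
= (13 + 28 + 0 + 0 + 5 - 44) mod 7
= 2 mod 7 = 2
h=2 → Monday

Monday


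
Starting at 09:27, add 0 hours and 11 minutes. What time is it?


09:38

Start: 567 minutes from midnight
Add: 11 minutes
Total: 578 minutes
Hours: 578 ÷ 60 = 9 remainder 38


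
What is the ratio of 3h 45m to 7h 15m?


15:29 (0.52)

Duration 1: 225 minutes
Duration 2: 435 minutes
Ratio = 225:435
GCD = 15
Simplified = 15:29
As a decimal: 15/29 ≈ 0.52


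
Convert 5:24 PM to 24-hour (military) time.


Input: 5:24 PM
PM: 5 + 12 = 17

17:24


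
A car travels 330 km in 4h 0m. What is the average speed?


82.5 km/h

Distance: 330 km
Time: 4 hours
Speed = 330 / 4 = 82.5 km/h


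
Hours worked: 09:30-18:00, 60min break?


7h 30m (450 minutes)

Total time = (18×60+0) - (9×60+30)
= 1080 - 570 = 510 min
Minus break: 510 - 60 = 450 min
= 7h 30m


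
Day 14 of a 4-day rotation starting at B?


Shifts: A, B, C, D
Start: B (index 1)
Day 14: (1 + 14 - 1) mod 4
= 14 mod 4
= 2
Index 2 → shift C

Shift C


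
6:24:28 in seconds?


23068 seconds

Hours: 6 × 3600 = 21600
Minutes: 24 × 60 = 1440
Seconds: 28
Total = 21600 + 1440 + 28 = 23068


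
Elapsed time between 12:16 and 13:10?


End time in minutes: 13×60 + 10 = 790
Start time in minutes: 12×60 + 16 = 736
Difference = 790 - 736 = 54 minutes
= 0 hours 54 minutes

0h 54m


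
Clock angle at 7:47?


48.5°

Hour hand = 7×30 + 47×0.5 = 233.5°
Minute hand = 47×6 = 282°
Difference = |233.5 - 282| = 48.5°


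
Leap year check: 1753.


Rules: divisible by 4 AND (not by 100 OR by 400)
1753 ÷ 4 = 438 remainder 1 → not divisible by 4
Not divisible by 4 → not a leap year

No


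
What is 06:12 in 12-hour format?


Hour: 6
6 < 12 → AM

6:12 AM


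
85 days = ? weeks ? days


Weeks: 85 ÷ 7 = 12 remainder 1

12 weeks 1 days


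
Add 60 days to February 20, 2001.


Start: February 20, 2001
Add 60 days
February 20 → March 1: 28 - 20 + 1 = 9 days (60 - 9 = 51 left)
March 1 → April 1: 31 - 1 + 1 = 31 days (51 - 31 = 20 left)
April 1 + 20 = April 21, 2001

April 21, 2001


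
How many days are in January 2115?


31 days

Month: January (month 1)
January has 31 days


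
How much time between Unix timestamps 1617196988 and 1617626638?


429650 seconds (119.3 hours / 4.97 days)

Difference = 1617626638 - 1617196988 = 429650 seconds
In hours: 429650 / 3600 ≈ 119.3
In days: 429650 / 86400 ≈ 4.97


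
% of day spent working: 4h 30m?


18.8%

Time: 270 minutes
Day: 1440 minutes
Percentage = (270/1440) × 100 ≈ 18.8%


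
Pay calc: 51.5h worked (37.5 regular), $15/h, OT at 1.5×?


$877.50

Regular: 37.5h × $15 = $562.50
Overtime: 51.5 - 37.5 = 14.0h
OT pay: 14.0h × $15 × 1.5 = $315.00
Total = $562.50 + $315.00 = $877.50


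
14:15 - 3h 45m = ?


10:30

Start: 855 minutes from midnight
Subtract: 225 minutes
Remaining: 855 - 225 = 630
Hours: 10, Minutes: 30


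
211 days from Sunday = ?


Start: Sunday (index 6)
(6 + 211) mod 7
= 217 mod 7
= 0
Index 0 → Monday

Monday


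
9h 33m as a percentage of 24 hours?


Total minutes: 9×60 + 33 = 573
Day = 24×60 = 1440 minutes
Fraction = 573/1440 ≈ 0.3979
As a percentage: 573/1440 × 100 ≈ 39.79%

0.3979 (39.79%)


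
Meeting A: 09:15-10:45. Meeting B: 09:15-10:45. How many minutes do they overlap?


Meeting A: 555-645 (in minutes from midnight)
Meeting B: 555-645
Overlap start = max(555, 555) = 555
Overlap end = min(645, 645) = 645
Overlap = max(0, 645 - 555) = 90 min

90 minutes


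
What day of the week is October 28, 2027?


Zeller's congruence:
q=28, m=10, k=27, j=20
h = (28 + ⌊13×11/5⌋ + 27 + ⌊27/4⌋ + ⌊20/4⌋ - 2×20) mod 7
= (28 + 28 + 27 + 6 + 5 - 40) mod 7
= 54 mod 7 = 5
h=5 → Thursday

Thursday


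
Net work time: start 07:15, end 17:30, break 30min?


Total time = (17×60+30) - (7×60+15)
= 1050 - 435 = 615 min
Minus break: 615 - 30 = 585 min
= 9h 45m

9h 45m (585 minutes)


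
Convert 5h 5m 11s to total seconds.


18311 seconds

Hours: 5 × 3600 = 18000
Minutes: 5 × 60 = 300
Seconds: 11
Total = 18000 + 300 + 11 = 18311


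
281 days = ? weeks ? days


Weeks: 281 ÷ 7 = 40 remainder 1

40 weeks 1 days


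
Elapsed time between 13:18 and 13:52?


0h 34m

End time in minutes: 13×60 + 52 = 832
Start time in minutes: 13×60 + 18 = 798
Difference = 832 - 798 = 34 minutes
= 0 hours 34 minutes


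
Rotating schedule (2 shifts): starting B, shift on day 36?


Shifts: A, B
Start: B (index 1)
Day 36: (1 + 36 - 1) mod 2
= 36 mod 2
= 0
Index 0 → shift A

Shift A


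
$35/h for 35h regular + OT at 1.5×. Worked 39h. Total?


Regular: 35h × $35 = $1225.00
Overtime: 39 - 35 = 4h
OT pay: 4h × $35 × 1.5 = $210.00
Total = $1225.00 + $210.00 = $1435.00

$1435.00


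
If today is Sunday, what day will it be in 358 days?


Start: Sunday (index 6)
(6 + 358) mod 7
= 364 mod 7
= 0
Index 0 → Monday

Monday


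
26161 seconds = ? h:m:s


7h 16m 1s

Hours: 26161 ÷ 3600 = 7 remainder 961
Minutes: 961 ÷ 60 = 16 remainder 1
Seconds: 1


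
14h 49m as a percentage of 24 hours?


0.6174 (61.74%)

Total minutes: 14×60 + 49 = 889
Day = 24×60 = 1440 minutes
Fraction = 889/1440 ≈ 0.6174
As a percentage: 889/1440 × 100 ≈ 61.74%


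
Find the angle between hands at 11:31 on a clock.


159.5°

Hour hand = 11×30 + 31×0.5 = 345.5°
Minute hand = 31×6 = 186°
Difference = |345.5 - 186| = 159.5°


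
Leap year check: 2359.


No

Rules: divisible by 4 AND (not by 100 OR by 400)
2359 ÷ 4 = 589 remainder 3 → not divisible by 4
Not divisible by 4 → not a leap year


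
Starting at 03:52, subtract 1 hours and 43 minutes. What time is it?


Start: 232 minutes from midnight
Subtract: 103 minutes
Remaining: 232 - 103 = 129
Hours: 2, Minutes: 9

02:09


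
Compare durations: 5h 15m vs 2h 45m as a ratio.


Duration 1: 315 minutes
Duration 2: 165 minutes
Ratio = 315:165
GCD = 15
Simplified = 21:11
As a decimal: 21/11 ≈ 1.91

21:11 (1.91)


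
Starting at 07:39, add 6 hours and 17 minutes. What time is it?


Start: 459 minutes from midnight
Add: 377 minutes
Total: 836 minutes
Hours: 836 ÷ 60 = 13 remainder 56

13:56


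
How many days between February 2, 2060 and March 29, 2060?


From February 2, 2060 to March 29, 2060
Rest of February 2060: 29 - 2 = 27
Days into March 2060: 29
Total = 27 + 29 = 56 days

56 days


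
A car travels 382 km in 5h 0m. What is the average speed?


76.4 km/h

Distance: 382 km
Time: 5 hours
Speed = 382 / 5 = 76.4 km/h


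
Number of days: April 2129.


Month: April (month 4)
April has 30 days

30 days


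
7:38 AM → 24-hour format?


07:38

Input: 7:38 AM
AM hour stays: 7


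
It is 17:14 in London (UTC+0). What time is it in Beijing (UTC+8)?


01:14 (next day)

Time difference = UTC+8 - UTC+0 = +8 hours
New hour = (17 + 8) mod 24
= 25 mod 24 = 1
Minutes unchanged → 01:14; 25 ≥ 24 → next day


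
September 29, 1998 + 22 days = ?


October 21, 1998

Start: September 29, 1998
Add 22 days
September 29 → October 1: 30 - 29 + 1 = 2 days (22 - 2 = 20 left)
October 1 + 20 = October 21, 1998


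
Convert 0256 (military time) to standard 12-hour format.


2:56 AM

Hour: 2
2 < 12 → AM


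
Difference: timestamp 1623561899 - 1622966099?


Difference = 1623561899 - 1622966099 = 595800 seconds
In hours: 595800 / 3600 = 165.5
In days: 595800 / 86400 ≈ 6.90

595800 seconds (165.5 hours / 6.90 days)


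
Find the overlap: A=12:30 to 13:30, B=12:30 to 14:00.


60 minutes

Meeting A: 750-810 (in minutes from midnight)
Meeting B: 750-840
Overlap start = max(750, 750) = 750
Overlap end = min(810, 840) = 810
Overlap = max(0, 810 - 750) = 60 min


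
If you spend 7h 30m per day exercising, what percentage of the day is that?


Time: 450 minutes
Day: 1440 minutes
Percentage = (450/1440) × 100 ≈ 31.3%

31.3%


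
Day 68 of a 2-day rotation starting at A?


Shifts: A, B
Start: A (index 0)
Day 68: (0 + 68 - 1) mod 2
= 67 mod 2
= 1
Index 1 → shift B

Shift B


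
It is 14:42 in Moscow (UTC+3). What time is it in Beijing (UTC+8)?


19:42

Time difference = UTC+8 - UTC+3 = +5 hours
New hour = (14 + 5) mod 24
= 19 mod 24 = 19
Minutes unchanged → 19:42


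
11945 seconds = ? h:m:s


Hours: 11945 ÷ 3600 = 3 remainder 1145
Minutes: 1145 ÷ 60 = 19 remainder 5
Seconds: 5

3h 19m 5s


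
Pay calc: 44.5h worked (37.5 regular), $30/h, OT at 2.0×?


Regular: 37.5h × $30 = $1125.00
Overtime: 44.5 - 37.5 = 7.0h
OT pay: 7.0h × $30 × 2.0 = $420.00
Total = $1125.00 + $420.00 = $1545.00

$1545.00


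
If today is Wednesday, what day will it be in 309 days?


Start: Wednesday (index 2)
(2 + 309) mod 7
= 311 mod 7
= 3
Index 3 → Thursday

Thursday


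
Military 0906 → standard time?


Hour: 9
9 < 12 → AM

9:06 AM


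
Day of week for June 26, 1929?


Zeller's congruence:
q=26, m=6, k=29, j=19
h = (26 + ⌊13×7/5⌋ + 29 + ⌊29/4⌋ + ⌊19/4⌋ - 2×19) mod 7
= (26 + 18 + 29 + 7 + 4 - 38) mod 7
= 46 mod 7 = 4
h=4 → Wednesday

Wednesday


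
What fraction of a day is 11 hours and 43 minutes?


0.4882 (48.82%)

Total minutes: 11×60 + 43 = 703
Day = 24×60 = 1440 minutes
Fraction = 703/1440 ≈ 0.4882
As a percentage: 703/1440 × 100 ≈ 48.82%


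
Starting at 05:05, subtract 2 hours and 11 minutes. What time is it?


02:54

Start: 305 minutes from midnight
Subtract: 131 minutes
Remaining: 305 - 131 = 174
Hours: 2, Minutes: 54


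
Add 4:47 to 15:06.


Start: 906 minutes from midnight
Add: 287 minutes
Total: 1193 minutes
Hours: 1193 ÷ 60 = 19 remainder 53

19:53


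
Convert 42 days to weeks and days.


6 weeks 0 days

Weeks: 42 ÷ 7 = 6 remainder 0


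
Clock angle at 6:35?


Hour hand = 6×30 + 35×0.5 = 197.5°
Minute hand = 35×6 = 210°
Difference = |197.5 - 210| = 12.5°

12.5°


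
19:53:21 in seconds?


71601 seconds

Hours: 19 × 3600 = 68400
Minutes: 53 × 60 = 3180
Seconds: 21
Total = 68400 + 3180 + 21 = 71601


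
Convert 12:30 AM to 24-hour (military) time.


00:30

Input: 12:30 AM
12 AM → 00 (midnight)


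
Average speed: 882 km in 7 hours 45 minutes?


Distance: 882 km
Time: 7h 45m = 465 min = 465/60 = 31/4 hours
Speed = 882 ÷ (31/4) = 882 × 4 / 31 = 3528/31 ≈ 113.8 km/h

113.8 km/h


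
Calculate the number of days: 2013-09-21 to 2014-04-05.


196 days

From September 21, 2013 to April 5, 2014
Rest of September 2013: 30 - 21 = 9
Full months: October 31, November 30, December 31, January 31, February 2014 28, March 31
Days into April 2014: 5
Total = 9 + 31 + 30 + 31 + 31 + 28 + 31 + 5 = 196 days


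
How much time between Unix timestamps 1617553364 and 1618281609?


728245 seconds (202.3 hours / 8.43 days)

Difference = 1618281609 - 1617553364 = 728245 seconds
In hours: 728245 / 3600 ≈ 202.3
In days: 728245 / 86400 ≈ 8.43


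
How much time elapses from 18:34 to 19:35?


End time in minutes: 19×60 + 35 = 1175
Start time in minutes: 18×60 + 34 = 1114
Difference = 1175 - 1114 = 61 minutes
= 1 hours 1 minutes

1h 1m


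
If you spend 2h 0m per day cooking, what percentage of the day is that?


8.3%

Time: 120 minutes
Day: 1440 minutes
Percentage = (120/1440) × 100 ≈ 8.3%


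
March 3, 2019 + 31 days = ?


Start: March 3, 2019
Add 31 days
March 3 → April 1: 31 - 3 + 1 = 29 days (31 - 29 = 2 left)
April 1 + 2 = April 3, 2019

April 3, 2019


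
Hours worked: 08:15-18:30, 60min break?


9h 15m (555 minutes)

Total time = (18×60+30) - (8×60+15)
= 1110 - 495 = 615 min
Minus break: 615 - 60 = 555 min
= 9h 15m


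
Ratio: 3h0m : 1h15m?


12:5 (2.40)

Duration 1: 180 minutes
Duration 2: 75 minutes
Ratio = 180:75
GCD = 15
Simplified = 12:5
As a decimal: 12/5 = 2.40


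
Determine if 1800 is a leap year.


No

Rules: divisible by 4 AND (not by 100 OR by 400)
1800 ÷ 4 = 450 exactly → divisible by 4
1800 ÷ 100 = 18 exactly → divisible by 100
1800 ÷ 400 = 4 remainder 200 → not divisible by 400
Divisible by 100 but not by 400 → not a leap year


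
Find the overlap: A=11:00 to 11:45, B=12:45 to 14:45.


0 minutes

Meeting A: 660-705 (in minutes from midnight)
Meeting B: 765-885
Overlap start = max(660, 765) = 765
Overlap end = min(705, 885) = 705
Overlap = max(0, 705 - 765) = 0 min


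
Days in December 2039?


Month: December (month 12)
December has 31 days

31 days


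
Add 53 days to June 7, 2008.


Start: June 7, 2008
Add 53 days
June 7 → July 1: 30 - 7 + 1 = 24 days (53 - 24 = 29 left)
July 1 + 29 = July 30, 2008

July 30, 2008


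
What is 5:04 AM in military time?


05:04

Input: 5:04 AM
AM hour stays: 5


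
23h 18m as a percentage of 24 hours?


0.9708 (97.08%)

Total minutes: 23×60 + 18 = 1398
Day = 24×60 = 1440 minutes
Fraction = 1398/1440 ≈ 0.9708
As a percentage: 1398/1440 × 100 ≈ 97.08%


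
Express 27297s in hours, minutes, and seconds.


7h 34m 57s

Hours: 27297 ÷ 3600 = 7 remainder 2097
Minutes: 2097 ÷ 60 = 34 remainder 57
Seconds: 57


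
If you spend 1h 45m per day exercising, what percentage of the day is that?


Time: 105 minutes
Day: 1440 minutes
Percentage = (105/1440) × 100 ≈ 7.3%

7.3%


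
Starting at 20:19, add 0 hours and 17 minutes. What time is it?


Start: 1219 minutes from midnight
Add: 17 minutes
Total: 1236 minutes
Hours: 1236 ÷ 60 = 20 remainder 36

20:36


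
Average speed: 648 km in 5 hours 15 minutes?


123.4 km/h

Distance: 648 km
Time: 5h 15m = 315 min = 315/60 = 21/4 hours
Speed = 648 ÷ (21/4) = 648 × 4 / 21 = 2592/21 ≈ 123.4 km/h


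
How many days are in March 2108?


Month: March (month 3)
March has 31 days

31 days


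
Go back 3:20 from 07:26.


04:06

Start: 446 minutes from midnight
Subtract: 200 minutes
Remaining: 446 - 200 = 246
Hours: 4, Minutes: 6


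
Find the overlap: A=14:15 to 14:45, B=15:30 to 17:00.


Meeting A: 855-885 (in minutes from midnight)
Meeting B: 930-1020
Overlap start = max(855, 930) = 930
Overlap end = min(885, 1020) = 885
Overlap = max(0, 885 - 930) = 0 min

0 minutes


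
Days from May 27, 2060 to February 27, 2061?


From May 27, 2060 to February 27, 2061
Rest of May 2060: 31 - 27 = 4
Full months: June 30, July 31, August 31, September 30, October 31, November 30, December 31, January 31
Days into February 2061: 27
Total = 4 + 30 + 31 + 31 + 30 + 31 + 30 + 31 + 31 + 27 = 276 days

276 days


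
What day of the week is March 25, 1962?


Zeller's congruence:
q=25, m=3, k=62, j=19
h = (25 + ⌊13×4/5⌋ + 62 + ⌊62/4⌋ + ⌊19/4⌋ - 2×19) mod 7
= (25 + 10 + 62 + 15 + 4 - 38) mod 7
= 78 mod 7 = 1
h=1 → Sunday

Sunday
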